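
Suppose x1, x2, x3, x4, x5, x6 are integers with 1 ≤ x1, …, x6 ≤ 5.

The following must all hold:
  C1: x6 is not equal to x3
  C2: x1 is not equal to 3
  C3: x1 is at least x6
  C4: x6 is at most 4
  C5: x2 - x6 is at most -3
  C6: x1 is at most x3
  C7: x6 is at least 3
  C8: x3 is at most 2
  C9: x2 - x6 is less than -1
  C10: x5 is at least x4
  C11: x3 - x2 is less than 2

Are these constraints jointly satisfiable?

From constraints 3 and 7: x1 ≥ x6 and x6 ≥ 3, so x1 ≥ 3. From constraints 6 and 8: x1 ≤ x3 and x3 ≤ 2, so x1 ≤ 2. But 2 < 3, so no value of x1 works.

Unsatisfiable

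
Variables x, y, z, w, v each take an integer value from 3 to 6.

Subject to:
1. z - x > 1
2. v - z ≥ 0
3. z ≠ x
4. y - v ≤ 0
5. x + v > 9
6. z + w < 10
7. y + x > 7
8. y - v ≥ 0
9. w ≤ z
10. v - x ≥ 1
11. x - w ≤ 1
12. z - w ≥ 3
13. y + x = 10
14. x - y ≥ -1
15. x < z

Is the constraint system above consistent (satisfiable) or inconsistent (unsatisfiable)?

Constraints 2, 8, 11, 12, and 14 give w − x ≥ -1, x − y ≥ -1, y − v ≥ 0, v − z ≥ 0, z − w ≥ 3.
Adding all 5 inequalities: the left sides telescope to 0, and the right sides sum to (-1) + (-1) + 0 + 0 + 3 = 1. So 0 ≥ 1, which is false.

Unsatisfiable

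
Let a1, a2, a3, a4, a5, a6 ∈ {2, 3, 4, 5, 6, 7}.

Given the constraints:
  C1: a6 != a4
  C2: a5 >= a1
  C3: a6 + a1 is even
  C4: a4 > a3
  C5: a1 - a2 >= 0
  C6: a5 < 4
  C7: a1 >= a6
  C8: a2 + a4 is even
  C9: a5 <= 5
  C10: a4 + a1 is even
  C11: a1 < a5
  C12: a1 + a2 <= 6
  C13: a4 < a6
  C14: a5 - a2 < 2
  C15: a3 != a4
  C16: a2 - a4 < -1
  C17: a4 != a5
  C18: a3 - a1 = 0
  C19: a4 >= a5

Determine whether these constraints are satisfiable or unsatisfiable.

Constraints 7, 11, 13, and 19 give a1 < a5, a5 ≤ a4, a4 < a6, a6 ≤ a1. Chaining: a1 < a5 ≤ a4 < a6 ≤ a1, which forces a1 < a1 — impossible.

Unsatisfiable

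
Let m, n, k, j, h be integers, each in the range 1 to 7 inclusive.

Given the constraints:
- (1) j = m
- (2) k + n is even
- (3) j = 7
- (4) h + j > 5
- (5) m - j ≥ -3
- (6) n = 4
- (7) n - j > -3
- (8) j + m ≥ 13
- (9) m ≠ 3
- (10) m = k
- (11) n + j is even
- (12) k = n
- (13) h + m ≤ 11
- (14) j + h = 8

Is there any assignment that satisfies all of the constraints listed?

Constraint 3 fixes j = 7 and constraint 6 fixes n = 4. Constraints 1, 10, and 12 give j = m = k = n, so j = n. But 7 ≠ 4 — contradiction.

Unsatisfiable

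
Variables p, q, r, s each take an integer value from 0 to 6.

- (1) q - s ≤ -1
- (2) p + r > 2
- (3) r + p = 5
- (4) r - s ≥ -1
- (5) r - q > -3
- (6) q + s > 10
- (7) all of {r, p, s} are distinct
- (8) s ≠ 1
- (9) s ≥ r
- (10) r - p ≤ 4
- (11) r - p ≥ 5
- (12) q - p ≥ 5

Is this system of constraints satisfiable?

Unsatisfiable

Constraints 1, 4, 10, and 12 give p − r ≥ -4, r − s ≥ -1, s − q ≥ 1, q − p ≥ 5.
Adding all 4 inequalities: the left sides telescope to 0, and the right sides sum to (-4) + (-1) + 1 + 5 = 1. So 0 ≥ 1, which is false.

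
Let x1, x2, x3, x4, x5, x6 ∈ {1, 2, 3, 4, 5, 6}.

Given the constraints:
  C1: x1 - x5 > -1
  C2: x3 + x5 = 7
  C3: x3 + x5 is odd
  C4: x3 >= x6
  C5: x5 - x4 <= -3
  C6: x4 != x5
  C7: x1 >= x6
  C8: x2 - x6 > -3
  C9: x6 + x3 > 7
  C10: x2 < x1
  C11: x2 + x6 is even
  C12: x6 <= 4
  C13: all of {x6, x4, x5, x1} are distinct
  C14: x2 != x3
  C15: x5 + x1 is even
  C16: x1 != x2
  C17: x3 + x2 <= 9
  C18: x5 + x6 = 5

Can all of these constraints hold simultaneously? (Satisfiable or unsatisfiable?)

Satisfiable

Take x1 = 4, x2 = 1, x3 = 5, x4 = 6, x5 = 2, x6 = 3. Then constraint 1: x1 - x5 = 2; constraint 2: x3 + x5 = 7, and every other listed constraint is also met.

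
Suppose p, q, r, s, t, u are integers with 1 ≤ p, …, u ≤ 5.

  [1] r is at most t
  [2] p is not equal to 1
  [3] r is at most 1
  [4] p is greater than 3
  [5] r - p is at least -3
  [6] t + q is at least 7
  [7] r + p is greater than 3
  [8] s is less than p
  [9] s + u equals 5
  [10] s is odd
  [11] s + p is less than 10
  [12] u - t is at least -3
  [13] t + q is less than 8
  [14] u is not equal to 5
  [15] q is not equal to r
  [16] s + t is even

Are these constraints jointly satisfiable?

Setting (p, q, r, s, t, u) = (4, 2, 1, 3, 5, 2) satisfies everything: constraint 5: r - p = -3; constraint 6: t + q = 7; constraint 7: r + p = 5, and the others follow.

Satisfiable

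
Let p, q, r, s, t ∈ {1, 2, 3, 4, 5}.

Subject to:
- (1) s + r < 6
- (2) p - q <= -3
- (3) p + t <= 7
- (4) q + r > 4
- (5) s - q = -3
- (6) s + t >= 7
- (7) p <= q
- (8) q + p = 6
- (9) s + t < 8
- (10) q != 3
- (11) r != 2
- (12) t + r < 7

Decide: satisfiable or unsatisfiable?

Satisfiable

Setting (p, q, r, s, t) = (1, 5, 1, 2, 5) satisfies everything: constraint 1: s + r = 3; constraint 2: p - q = -4, and the others follow.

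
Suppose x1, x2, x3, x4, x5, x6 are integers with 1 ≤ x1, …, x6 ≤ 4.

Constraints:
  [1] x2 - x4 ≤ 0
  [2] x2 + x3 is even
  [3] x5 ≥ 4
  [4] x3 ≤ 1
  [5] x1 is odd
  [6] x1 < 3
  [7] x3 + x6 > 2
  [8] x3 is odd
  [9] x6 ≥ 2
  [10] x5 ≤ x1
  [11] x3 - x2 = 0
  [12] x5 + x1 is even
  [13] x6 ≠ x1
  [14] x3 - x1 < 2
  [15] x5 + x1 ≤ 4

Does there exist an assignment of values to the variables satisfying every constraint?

Unsatisfiable

From constraints 3 and 10: x1 ≥ x5 and x5 ≥ 4, so x1 ≥ 4. From constraint 6: x1 ≤ 2. But 2 < 4, so no value of x1 works.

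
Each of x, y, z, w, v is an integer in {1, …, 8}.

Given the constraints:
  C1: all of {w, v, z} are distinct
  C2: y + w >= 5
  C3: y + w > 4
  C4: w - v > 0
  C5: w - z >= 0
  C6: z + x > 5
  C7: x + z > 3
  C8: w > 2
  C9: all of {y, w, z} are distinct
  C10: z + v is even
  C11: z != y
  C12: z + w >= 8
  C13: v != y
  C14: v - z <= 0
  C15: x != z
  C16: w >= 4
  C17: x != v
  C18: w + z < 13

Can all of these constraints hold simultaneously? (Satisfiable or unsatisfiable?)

Satisfiable

Take x = 1, y = 1, z = 5, w = 6, v = 3. Then constraint 2: y + w = 7; constraint 3: y + w = 7, and every other listed constraint is also met.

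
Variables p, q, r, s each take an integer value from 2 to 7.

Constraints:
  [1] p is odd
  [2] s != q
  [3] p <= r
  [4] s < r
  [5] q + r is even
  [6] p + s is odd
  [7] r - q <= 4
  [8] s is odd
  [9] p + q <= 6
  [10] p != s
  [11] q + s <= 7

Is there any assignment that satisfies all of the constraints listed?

Constraint 1 makes p odd and constraint 8 makes s odd, so p + s must be even. Constraint 6 says p + s is odd — contradiction.

Unsatisfiable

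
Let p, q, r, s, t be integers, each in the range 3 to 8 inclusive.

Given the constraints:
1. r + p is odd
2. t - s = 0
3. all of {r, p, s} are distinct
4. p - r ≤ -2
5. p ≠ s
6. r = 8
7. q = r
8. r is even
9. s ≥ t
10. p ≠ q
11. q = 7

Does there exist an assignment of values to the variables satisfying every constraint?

Constraint 11 fixes q = 7 and constraint 6 fixes r = 8, but constraint 7 requires q = r. Since 7 ≠ 8, contradiction.

Unsatisfiable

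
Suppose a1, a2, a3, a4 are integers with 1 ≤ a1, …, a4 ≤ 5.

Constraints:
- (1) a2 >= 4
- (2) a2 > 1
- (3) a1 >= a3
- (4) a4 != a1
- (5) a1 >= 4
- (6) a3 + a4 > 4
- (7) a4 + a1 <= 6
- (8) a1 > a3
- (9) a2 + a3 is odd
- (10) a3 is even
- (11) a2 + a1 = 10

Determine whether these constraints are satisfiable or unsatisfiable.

Satisfiable

Setting (a1, a2, a3, a4) = (5, 5, 4, 1) satisfies everything: constraint 6: a3 + a4 = 5; constraint 7: a4 + a1 = 6; constraint 11: a2 + a1 = 10, and the others follow.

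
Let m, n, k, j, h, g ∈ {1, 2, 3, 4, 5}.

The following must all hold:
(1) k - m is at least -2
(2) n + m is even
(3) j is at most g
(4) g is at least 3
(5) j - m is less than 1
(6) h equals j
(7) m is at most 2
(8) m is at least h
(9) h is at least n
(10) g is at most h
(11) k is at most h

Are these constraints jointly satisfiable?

Unsatisfiable

From constraints 4 and 10: h ≥ g and g ≥ 3, so h ≥ 3. From constraints 7 and 8: h ≤ m and m ≤ 2, so h ≤ 2. But 2 < 3, so no value of h works.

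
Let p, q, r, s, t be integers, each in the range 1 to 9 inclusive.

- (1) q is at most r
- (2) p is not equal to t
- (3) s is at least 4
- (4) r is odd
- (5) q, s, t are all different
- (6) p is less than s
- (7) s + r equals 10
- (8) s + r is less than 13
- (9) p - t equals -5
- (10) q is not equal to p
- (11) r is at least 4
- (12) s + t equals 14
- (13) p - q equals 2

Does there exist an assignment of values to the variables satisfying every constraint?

One satisfying assignment is p = 4, q = 2, r = 5, s = 5, t = 9.
For the less obvious constraints — constraint 7: s + r = 10; constraint 8: s + r = 10; constraint 9: p - t = -5 — and the others hold by inspection.

Satisfiable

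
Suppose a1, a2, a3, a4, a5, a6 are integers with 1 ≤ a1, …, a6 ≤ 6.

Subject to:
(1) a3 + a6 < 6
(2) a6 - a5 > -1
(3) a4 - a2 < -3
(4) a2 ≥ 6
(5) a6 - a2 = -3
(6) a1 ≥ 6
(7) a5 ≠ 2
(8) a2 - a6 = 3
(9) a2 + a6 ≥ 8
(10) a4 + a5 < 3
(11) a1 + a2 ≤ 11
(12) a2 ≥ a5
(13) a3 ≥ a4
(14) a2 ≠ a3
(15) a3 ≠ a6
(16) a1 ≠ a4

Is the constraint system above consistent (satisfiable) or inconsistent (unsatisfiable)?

Unsatisfiable

From constraint 6: a1 ≥ 6. From constraint 4: a2 ≥ 6. Hence a1 + a2 ≥ 12. But constraint 11 requires a1 + a2 ≤ 11, and 11 < 12. Contradiction.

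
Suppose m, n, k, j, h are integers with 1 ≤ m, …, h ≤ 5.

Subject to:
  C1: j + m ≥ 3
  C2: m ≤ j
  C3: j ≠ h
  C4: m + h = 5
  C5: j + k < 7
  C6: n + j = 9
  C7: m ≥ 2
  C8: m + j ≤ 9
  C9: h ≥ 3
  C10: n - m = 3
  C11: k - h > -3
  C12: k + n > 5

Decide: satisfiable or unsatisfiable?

One satisfying assignment is m = 2, n = 5, k = 2, j = 4, h = 3.
For the less obvious constraints — constraint 1: j + m = 6; constraint 4: m + h = 5; constraint 5: j + k = 6 — and the others hold by inspection.

Satisfiable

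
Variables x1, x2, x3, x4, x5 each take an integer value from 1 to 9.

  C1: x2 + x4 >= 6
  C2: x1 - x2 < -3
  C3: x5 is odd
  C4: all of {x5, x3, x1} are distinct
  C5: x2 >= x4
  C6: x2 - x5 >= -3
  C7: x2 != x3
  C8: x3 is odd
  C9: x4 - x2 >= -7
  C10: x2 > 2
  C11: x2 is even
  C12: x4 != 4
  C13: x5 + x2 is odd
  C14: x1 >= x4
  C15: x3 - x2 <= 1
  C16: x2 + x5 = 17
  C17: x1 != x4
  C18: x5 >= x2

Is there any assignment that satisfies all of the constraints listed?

Satisfiable

Setting (x1, x2, x3, x4, x5) = (3, 8, 7, 1, 9) satisfies everything: constraint 1: x2 + x4 = 9; constraint 2: x1 - x2 = -5, and the others follow.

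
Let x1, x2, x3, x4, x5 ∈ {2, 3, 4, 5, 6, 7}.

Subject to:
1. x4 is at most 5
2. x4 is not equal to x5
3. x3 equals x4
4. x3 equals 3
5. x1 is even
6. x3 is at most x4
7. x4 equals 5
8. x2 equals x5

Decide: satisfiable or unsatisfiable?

Constraint 4 fixes x3 = 3 and constraint 7 fixes x4 = 5, but constraint 3 requires x3 = x4. Since 3 ≠ 5, contradiction.

Unsatisfiable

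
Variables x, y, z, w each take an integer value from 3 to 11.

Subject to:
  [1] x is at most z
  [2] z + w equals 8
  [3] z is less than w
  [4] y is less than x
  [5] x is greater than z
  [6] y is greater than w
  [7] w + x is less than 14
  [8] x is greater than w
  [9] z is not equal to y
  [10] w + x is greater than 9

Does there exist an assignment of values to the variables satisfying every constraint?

Unsatisfiable

Constraints 1, 3, 4, and 6 give x ≤ z, z < w, w < y, y < x. Chaining: x ≤ z < w < y < x, which forces x < x — impossible.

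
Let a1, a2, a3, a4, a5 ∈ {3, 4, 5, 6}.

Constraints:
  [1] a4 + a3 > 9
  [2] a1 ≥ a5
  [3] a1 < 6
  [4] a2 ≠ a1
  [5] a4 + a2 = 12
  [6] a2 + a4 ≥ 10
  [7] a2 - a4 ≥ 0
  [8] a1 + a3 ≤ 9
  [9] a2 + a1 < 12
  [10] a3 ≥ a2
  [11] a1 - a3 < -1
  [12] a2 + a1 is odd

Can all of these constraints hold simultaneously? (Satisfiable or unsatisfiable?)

Satisfiable

Take a1 = 3, a2 = 6, a3 = 6, a4 = 6, a5 = 3. Then constraint 1: a4 + a3 = 12; constraint 5: a4 + a2 = 12, and every other listed constraint is also met.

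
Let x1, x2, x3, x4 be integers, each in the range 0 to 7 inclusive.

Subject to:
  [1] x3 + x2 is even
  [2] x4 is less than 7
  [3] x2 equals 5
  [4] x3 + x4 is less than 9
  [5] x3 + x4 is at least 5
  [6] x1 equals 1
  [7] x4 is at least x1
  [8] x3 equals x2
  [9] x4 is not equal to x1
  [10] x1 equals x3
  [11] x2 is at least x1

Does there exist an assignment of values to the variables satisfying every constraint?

Unsatisfiable

Constraint 6 fixes x1 = 1 and constraint 3 fixes x2 = 5. Constraints 8 and 10 give x1 = x3 = x2, so x1 = x2. But 1 ≠ 5 — contradiction.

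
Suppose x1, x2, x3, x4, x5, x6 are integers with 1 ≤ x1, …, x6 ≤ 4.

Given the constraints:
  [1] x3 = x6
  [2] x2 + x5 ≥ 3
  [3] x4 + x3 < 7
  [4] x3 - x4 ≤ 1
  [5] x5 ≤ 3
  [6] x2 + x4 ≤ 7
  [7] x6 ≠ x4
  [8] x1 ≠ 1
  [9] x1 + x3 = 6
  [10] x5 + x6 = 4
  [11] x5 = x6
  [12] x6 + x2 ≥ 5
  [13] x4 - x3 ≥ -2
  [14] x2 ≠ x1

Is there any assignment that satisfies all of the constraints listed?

Satisfiable

Setting (x1, x2, x3, x4, x5, x6) = (4, 3, 2, 3, 2, 2) satisfies everything: constraint 2: x2 + x5 = 5; constraint 3: x4 + x3 = 5; constraint 4: x3 - x4 = -1, and the others follow.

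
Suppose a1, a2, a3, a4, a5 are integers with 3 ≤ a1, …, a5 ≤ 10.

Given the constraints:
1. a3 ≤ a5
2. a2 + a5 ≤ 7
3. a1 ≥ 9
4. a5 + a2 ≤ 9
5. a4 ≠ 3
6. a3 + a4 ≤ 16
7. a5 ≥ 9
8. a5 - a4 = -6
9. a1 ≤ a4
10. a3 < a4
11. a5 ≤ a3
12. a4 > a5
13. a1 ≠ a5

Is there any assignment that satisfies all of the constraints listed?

Unsatisfiable

From constraints 7 and 11: a3 ≥ a5 ≥ 9. From constraints 3 and 9: a4 ≥ a1 ≥ 9. Hence a3 + a4 ≥ 18. But constraint 6 requires a3 + a4 ≤ 16, and 16 < 18. Contradiction.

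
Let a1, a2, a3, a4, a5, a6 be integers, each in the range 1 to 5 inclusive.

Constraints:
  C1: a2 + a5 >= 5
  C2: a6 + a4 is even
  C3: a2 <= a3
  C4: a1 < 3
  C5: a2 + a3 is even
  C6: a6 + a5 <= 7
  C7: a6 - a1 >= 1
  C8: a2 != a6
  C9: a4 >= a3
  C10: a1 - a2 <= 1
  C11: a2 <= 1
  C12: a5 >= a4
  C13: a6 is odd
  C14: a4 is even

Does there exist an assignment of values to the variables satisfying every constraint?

Constraint 13 makes a6 odd and constraint 14 makes a4 even, so a6 + a4 must be odd. Constraint 2 says a6 + a4 is even — contradiction.

Unsatisfiable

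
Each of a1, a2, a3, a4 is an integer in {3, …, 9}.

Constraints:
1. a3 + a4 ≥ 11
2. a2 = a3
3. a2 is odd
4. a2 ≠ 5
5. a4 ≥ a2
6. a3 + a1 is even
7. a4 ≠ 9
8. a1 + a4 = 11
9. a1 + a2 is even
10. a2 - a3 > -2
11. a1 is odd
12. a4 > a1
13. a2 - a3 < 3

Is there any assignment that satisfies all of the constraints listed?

One satisfying assignment is a1 = 3, a2 = 3, a3 = 3, a4 = 8.
For the less obvious constraints — constraint 1: a3 + a4 = 11; constraint 8: a1 + a4 = 11; constraint 10: a2 - a3 = 0 — and the others hold by inspection.

Satisfiable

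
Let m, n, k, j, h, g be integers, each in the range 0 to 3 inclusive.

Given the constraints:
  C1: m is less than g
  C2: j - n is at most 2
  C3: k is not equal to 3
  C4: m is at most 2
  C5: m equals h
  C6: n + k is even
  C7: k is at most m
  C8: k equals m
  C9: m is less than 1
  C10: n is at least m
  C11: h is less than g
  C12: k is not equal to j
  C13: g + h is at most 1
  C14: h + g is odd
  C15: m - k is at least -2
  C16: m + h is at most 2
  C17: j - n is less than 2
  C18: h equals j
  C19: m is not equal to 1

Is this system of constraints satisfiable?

From constraints 5, 8, and 18, k = m = h = j, so k = j. But constraint 12 says k ≠ j. Contradiction.

Unsatisfiable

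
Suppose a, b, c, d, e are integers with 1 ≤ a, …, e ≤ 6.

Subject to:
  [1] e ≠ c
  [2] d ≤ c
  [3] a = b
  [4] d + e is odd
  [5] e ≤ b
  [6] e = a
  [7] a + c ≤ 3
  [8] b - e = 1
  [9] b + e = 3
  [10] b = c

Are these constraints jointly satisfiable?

Unsatisfiable

From constraints 3, 6, and 10, e = a = b = c, so e = c. But constraint 1 says e ≠ c. Contradiction.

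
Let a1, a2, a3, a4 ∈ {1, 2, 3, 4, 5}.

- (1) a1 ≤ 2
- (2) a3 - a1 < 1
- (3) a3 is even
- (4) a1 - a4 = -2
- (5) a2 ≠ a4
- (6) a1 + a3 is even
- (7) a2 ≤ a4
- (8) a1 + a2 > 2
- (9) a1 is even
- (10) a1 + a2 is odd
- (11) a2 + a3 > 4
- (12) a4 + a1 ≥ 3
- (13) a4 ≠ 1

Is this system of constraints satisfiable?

One satisfying assignment is a1 = 2, a2 = 3, a3 = 2, a4 = 4.
For the less obvious constraints — constraint 2: a3 - a1 = 0; constraint 4: a1 - a4 = -2; constraint 8: a1 + a2 = 5 — and the others hold by inspection.

Satisfiable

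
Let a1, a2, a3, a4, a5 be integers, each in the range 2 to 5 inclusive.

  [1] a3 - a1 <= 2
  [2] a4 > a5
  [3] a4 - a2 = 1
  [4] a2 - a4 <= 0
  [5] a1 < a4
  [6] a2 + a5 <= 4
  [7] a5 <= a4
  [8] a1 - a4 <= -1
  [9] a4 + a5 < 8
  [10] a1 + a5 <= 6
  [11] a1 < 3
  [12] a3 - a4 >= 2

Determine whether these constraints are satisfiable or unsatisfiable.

Unsatisfiable

Constraints 1, 8, and 12 give a1 − a3 ≥ -2, a3 − a4 ≥ 2, a4 − a1 ≥ 1.
Adding all 3 inequalities: the left sides telescope to 0, and the right sides sum to (-2) + 2 + 1 = 1. So 0 ≥ 1, which is false.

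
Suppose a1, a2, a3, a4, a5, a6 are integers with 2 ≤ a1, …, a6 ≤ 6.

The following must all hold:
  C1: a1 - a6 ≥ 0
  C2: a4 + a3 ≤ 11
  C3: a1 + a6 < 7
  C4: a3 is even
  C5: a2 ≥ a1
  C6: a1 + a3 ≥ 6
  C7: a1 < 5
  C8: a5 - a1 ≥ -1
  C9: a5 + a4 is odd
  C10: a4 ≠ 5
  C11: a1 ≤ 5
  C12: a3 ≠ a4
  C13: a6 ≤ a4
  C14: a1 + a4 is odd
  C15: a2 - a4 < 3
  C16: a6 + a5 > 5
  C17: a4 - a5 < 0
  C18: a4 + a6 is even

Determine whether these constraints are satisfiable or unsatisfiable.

Try a1 = 3, a2 = 4, a3 = 6, a4 = 2, a5 = 5, a6 = 2.
Check constraint 1: a1 - a6 = 1; constraint 2: a4 + a3 = 8; constraint 3: a1 + a6 = 5. The remaining constraints are straightforward to verify.

Satisfiable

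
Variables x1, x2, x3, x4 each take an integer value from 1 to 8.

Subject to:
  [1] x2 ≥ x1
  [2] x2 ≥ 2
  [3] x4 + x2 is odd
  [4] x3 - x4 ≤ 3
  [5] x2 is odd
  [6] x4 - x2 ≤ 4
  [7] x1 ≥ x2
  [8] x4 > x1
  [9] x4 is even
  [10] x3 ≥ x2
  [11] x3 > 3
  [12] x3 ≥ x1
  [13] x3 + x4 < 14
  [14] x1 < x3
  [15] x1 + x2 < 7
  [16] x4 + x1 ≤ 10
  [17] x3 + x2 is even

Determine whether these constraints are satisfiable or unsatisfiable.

Satisfiable

One satisfying assignment is x1 = 3, x2 = 3, x3 = 7, x4 = 6.
For the less obvious constraints — constraint 4: x3 - x4 = 1; constraint 6: x4 - x2 = 3; constraint 13: x3 + x4 = 13 — and the others hold by inspection.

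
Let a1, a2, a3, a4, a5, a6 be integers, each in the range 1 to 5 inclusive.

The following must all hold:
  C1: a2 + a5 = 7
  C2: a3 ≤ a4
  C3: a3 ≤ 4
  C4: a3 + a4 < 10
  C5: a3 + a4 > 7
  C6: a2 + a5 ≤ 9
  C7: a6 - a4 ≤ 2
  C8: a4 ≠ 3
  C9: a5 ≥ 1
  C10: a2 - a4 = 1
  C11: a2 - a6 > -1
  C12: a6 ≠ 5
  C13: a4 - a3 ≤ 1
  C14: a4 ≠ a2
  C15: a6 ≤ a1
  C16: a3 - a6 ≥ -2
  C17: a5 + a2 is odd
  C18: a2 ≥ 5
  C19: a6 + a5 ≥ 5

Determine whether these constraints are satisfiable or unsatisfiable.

One satisfying assignment is a1 = 5, a2 = 5, a3 = 4, a4 = 4, a5 = 2, a6 = 4.
For the less obvious constraints — constraint 1: a2 + a5 = 7; constraint 4: a3 + a4 = 8; constraint 5: a3 + a4 = 8 — and the others hold by inspection.

Satisfiable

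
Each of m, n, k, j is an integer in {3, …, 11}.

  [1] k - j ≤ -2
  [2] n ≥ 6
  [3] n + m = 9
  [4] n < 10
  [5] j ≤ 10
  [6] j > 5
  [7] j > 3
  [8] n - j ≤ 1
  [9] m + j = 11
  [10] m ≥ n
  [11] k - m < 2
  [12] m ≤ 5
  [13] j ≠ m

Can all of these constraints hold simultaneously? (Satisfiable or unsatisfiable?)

From constraints 2 and 10: m ≥ n and n ≥ 6, so m ≥ 6. From constraint 12: m ≤ 5. But 5 < 6, so no value of m works.

Unsatisfiable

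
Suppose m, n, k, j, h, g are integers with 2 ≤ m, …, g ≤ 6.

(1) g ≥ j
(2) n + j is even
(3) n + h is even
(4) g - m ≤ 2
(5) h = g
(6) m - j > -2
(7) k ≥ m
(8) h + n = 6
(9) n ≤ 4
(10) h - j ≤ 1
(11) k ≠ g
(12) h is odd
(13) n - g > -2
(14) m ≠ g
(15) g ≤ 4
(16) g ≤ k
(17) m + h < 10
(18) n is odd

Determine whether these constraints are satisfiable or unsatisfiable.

Take m = 4, n = 3, k = 5, j = 3, h = 3, g = 3. Then constraint 4: g - m = -1; constraint 6: m - j = 1, and every other listed constraint is also met.

Satisfiable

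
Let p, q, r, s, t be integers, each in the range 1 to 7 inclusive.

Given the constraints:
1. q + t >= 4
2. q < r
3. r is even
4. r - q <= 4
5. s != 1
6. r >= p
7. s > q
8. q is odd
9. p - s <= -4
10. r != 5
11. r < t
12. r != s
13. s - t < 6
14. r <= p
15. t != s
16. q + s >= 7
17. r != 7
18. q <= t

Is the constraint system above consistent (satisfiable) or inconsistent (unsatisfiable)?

Satisfiable

Setting (p, q, r, s, t) = (2, 1, 2, 6, 3) satisfies everything: constraint 1: q + t = 4; constraint 4: r - q = 1; constraint 9: p - s = -4, and the others follow.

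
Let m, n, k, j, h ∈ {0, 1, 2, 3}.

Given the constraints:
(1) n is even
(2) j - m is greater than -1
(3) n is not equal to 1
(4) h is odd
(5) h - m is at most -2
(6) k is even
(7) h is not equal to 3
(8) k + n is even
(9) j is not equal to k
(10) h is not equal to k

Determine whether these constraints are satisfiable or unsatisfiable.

Try m = 3, n = 2, k = 0, j = 3, h = 1.
Check constraint 1: n = 2 is even; constraint 2: j - m = 0; constraint 5: h - m = -2. The remaining constraints are straightforward to verify.

Satisfiable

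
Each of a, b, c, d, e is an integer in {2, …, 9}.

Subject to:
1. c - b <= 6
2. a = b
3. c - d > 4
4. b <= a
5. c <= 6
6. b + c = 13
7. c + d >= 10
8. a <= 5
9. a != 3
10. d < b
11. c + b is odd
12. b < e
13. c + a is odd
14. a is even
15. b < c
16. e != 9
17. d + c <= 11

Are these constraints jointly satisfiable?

From constraints 4 and 8: b ≤ a ≤ 5. From constraint 5: c ≤ 6. Hence b + c ≤ 11. But constraint 6 requires b + c = 13, and 13 > 11. Contradiction.

Unsatisfiable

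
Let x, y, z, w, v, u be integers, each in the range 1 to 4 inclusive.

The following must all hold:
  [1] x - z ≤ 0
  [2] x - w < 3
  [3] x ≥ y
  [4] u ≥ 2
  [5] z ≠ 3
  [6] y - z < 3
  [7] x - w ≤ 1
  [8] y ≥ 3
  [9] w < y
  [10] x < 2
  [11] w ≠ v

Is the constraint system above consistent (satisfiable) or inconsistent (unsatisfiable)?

From constraints 3 and 8: x ≥ y and y ≥ 3, so x ≥ 3. From constraint 10: x ≤ 1. But 1 < 3, so no value of x works.

Unsatisfiable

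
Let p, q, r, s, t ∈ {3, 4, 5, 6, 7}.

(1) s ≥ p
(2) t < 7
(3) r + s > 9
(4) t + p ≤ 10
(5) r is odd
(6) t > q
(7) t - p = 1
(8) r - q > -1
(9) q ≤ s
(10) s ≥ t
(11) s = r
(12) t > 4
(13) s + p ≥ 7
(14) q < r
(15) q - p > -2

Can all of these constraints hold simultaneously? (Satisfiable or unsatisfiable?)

The assignment p = 4, q = 3, r = 5, s = 5, t = 5 works:
  constraint 3 holds since r + s = 10.
  constraint 4 holds since t + p = 9.
The rest check out directly.

Satisfiable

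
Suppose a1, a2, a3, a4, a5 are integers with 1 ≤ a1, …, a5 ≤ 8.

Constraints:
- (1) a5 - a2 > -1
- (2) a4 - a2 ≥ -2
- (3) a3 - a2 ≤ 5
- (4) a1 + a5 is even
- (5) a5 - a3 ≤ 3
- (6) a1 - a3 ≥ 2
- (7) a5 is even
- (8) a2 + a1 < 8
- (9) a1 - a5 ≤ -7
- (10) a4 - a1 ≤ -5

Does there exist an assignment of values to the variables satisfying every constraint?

Unsatisfiable

Constraints 2, 3, 5, 9, and 10 give a1 − a4 ≥ 5, a4 − a2 ≥ -2, a2 − a3 ≥ -5, a3 − a5 ≥ -3, a5 − a1 ≥ 7.
Adding all 5 inequalities: the left sides telescope to 0, and the right sides sum to 5 + (-2) + (-5) + (-3) + 7 = 2. So 0 ≥ 2, which is false.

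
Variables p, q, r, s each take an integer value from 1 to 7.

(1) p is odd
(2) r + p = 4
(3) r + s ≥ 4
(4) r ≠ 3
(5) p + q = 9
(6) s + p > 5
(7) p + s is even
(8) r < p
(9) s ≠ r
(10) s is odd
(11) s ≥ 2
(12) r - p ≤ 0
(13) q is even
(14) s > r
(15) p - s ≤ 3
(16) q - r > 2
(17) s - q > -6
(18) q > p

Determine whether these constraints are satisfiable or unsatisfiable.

The assignment p = 3, q = 6, r = 1, s = 3 works:
  constraint 2 holds since r + p = 4.
  constraint 3 holds since r + s = 4.
The rest check out directly.

Satisfiable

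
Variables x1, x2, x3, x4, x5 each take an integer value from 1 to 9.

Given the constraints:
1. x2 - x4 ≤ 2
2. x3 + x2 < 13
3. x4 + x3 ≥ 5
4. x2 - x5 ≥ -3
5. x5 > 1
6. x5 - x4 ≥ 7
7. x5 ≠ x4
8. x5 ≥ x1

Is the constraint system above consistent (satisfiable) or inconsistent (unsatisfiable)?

Unsatisfiable

Constraints 1, 4, and 6 give x2 − x5 ≥ -3, x5 − x4 ≥ 7, x4 − x2 ≥ -2.
Adding all 3 inequalities: the left sides telescope to 0, and the right sides sum to (-3) + 7 + (-2) = 2. So 0 ≥ 2, which is false.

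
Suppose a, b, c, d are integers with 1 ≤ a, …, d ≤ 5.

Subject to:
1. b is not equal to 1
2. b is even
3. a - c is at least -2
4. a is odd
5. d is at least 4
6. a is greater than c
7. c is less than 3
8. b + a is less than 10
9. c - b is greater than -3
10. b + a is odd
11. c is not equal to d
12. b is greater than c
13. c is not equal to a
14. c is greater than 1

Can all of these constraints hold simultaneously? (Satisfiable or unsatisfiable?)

Satisfiable

Setting (a, b, c, d) = (3, 4, 2, 4) satisfies everything: constraint 3: a - c = 1; constraint 8: b + a = 7; constraint 9: c - b = -2, and the others follow.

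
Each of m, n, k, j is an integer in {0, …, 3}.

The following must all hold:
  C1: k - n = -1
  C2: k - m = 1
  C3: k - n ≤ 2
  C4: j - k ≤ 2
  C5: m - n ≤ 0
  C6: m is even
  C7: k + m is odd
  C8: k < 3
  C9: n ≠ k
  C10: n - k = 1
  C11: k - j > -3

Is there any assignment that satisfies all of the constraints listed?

Satisfiable

Try m = 0, n = 2, k = 1, j = 1.
Check constraint 1: k - n = -1; constraint 2: k - m = 1. The remaining constraints are straightforward to verify.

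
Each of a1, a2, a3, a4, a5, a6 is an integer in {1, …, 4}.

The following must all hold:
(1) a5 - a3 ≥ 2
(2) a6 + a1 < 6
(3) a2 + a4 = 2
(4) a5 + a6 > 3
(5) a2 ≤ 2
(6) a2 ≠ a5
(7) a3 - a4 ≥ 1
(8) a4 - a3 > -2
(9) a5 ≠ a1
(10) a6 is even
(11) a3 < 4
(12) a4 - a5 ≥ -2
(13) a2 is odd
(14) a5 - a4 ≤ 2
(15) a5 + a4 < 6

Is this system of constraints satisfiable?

Unsatisfiable

Constraints 1, 7, and 14 give a5 − a3 ≥ 2, a3 − a4 ≥ 1, a4 − a5 ≥ -2.
Adding all 3 inequalities: the left sides telescope to 0, and the right sides sum to 2 + 1 + (-2) = 1. So 0 ≥ 1, which is false.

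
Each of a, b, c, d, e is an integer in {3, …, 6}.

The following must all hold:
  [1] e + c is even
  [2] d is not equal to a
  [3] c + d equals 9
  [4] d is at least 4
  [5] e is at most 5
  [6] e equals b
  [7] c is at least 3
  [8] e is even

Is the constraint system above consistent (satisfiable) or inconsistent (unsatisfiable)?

Take a = 6, b = 4, c = 4, d = 5, e = 4. Then constraint 1: e + c = 8 is even; constraint 3: c + d = 9; constraint 8: e = 4 is even, and every other listed constraint is also met.

Satisfiable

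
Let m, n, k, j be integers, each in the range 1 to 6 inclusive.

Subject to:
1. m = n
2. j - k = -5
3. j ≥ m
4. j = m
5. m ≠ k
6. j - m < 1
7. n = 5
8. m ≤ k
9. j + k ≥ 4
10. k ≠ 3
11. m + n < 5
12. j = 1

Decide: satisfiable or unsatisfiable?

Unsatisfiable

Constraint 12 fixes j = 1 and constraint 7 fixes n = 5. Constraints 1 and 4 give j = m = n, so j = n. But 1 ≠ 5 — contradiction.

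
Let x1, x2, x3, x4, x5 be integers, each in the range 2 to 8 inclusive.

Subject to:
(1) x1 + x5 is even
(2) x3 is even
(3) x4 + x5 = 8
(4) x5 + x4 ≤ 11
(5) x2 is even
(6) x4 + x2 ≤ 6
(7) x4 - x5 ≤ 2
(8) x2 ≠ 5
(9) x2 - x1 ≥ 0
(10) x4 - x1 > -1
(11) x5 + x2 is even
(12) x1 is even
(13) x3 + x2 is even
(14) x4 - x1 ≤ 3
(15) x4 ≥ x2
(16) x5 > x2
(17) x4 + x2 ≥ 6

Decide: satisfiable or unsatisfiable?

Satisfiable

Setting (x1, x2, x3, x4, x5) = (2, 2, 8, 4, 4) satisfies everything: constraint 3: x4 + x5 = 8; constraint 4: x5 + x4 = 8; constraint 6: x4 + x2 = 6, and the others follow.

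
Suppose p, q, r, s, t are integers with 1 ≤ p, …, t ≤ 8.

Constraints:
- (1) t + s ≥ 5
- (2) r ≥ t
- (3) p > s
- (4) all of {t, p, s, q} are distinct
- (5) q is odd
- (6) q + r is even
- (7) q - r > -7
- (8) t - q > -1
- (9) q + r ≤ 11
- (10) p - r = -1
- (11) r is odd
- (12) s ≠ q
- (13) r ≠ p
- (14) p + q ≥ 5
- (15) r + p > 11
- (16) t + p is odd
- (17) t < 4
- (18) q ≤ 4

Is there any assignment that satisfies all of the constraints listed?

One satisfying assignment is p = 6, q = 1, r = 7, s = 5, t = 3.
For the less obvious constraints — constraint 1: t + s = 8; constraint 7: q - r = -6; constraint 8: t - q = 2 — and the others hold by inspection.

Satisfiable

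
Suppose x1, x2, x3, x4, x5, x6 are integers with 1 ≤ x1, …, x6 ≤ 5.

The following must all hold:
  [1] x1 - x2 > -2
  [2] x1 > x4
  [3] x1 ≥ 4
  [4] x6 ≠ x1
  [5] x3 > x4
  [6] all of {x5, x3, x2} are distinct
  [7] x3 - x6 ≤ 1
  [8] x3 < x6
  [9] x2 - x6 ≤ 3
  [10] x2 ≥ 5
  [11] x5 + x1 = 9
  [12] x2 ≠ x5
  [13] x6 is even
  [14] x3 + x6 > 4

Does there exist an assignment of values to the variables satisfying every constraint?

Satisfiable

Take x1 = 5, x2 = 5, x3 = 2, x4 = 1, x5 = 4, x6 = 4. Then constraint 1: x1 - x2 = 0; constraint 7: x3 - x6 = -2, and every other listed constraint is also met.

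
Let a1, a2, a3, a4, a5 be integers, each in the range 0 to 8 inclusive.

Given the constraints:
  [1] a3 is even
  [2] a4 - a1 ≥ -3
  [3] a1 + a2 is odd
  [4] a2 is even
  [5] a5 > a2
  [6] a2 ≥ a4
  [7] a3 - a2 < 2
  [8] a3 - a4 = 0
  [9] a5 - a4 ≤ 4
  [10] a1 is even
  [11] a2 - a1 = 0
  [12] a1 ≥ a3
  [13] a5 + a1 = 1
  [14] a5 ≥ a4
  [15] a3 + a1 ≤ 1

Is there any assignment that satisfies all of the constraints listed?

Unsatisfiable

Constraint 10 makes a1 even and constraint 4 makes a2 even, so a1 + a2 must be even. Constraint 3 says a1 + a2 is odd — contradiction.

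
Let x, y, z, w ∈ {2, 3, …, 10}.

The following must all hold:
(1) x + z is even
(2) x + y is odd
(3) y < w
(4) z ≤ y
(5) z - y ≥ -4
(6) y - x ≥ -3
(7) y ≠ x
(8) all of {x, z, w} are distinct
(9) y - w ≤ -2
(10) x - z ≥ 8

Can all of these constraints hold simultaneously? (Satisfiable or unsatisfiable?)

Unsatisfiable

Constraints 5, 6, and 10 give z − y ≥ -4, y − x ≥ -3, x − z ≥ 8.
Adding all 3 inequalities: the left sides telescope to 0, and the right sides sum to (-4) + (-3) + 8 = 1. So 0 ≥ 1, which is false.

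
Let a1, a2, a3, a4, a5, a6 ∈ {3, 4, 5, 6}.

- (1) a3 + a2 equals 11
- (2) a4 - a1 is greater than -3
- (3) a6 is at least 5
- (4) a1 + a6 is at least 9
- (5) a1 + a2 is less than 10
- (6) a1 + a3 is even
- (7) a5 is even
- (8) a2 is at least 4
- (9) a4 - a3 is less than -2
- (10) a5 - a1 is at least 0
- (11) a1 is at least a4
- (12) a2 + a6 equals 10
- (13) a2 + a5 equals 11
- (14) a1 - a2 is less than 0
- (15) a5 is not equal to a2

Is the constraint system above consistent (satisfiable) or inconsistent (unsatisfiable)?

Setting (a1, a2, a3, a4, a5, a6) = (4, 5, 6, 3, 6, 5) satisfies everything: constraint 1: a3 + a2 = 11; constraint 2: a4 - a1 = -1; constraint 4: a1 + a6 = 9, and the others follow.

Satisfiable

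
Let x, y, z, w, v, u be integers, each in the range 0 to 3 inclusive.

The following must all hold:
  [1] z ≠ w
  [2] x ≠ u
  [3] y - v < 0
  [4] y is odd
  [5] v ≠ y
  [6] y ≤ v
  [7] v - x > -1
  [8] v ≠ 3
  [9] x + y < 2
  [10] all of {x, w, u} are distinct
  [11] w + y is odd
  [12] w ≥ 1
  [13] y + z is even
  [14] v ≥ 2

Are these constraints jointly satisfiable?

Satisfiable

Setting (x, y, z, w, v, u) = (0, 1, 1, 2, 2, 1) satisfies everything: constraint 3: y - v = -1; constraint 7: v - x = 2, and the others follow.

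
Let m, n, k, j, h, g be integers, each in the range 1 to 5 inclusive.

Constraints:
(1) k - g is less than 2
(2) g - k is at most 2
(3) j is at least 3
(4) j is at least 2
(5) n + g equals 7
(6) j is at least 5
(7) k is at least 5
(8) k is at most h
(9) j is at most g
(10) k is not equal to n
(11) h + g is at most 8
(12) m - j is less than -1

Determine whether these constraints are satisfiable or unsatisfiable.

From constraints 7 and 8: h ≥ k ≥ 5. From constraints 6 and 9: g ≥ j ≥ 5. Hence h + g ≥ 10. But constraint 11 requires h + g ≤ 8, and 8 < 10. Contradiction.

Unsatisfiable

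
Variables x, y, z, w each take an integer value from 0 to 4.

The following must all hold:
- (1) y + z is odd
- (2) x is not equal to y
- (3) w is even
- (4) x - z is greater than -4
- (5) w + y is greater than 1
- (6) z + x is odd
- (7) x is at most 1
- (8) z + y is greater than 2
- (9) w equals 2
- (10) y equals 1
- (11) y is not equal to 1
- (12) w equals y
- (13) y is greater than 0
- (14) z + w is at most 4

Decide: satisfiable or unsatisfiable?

Constraint 9 fixes w = 2 and constraint 10 fixes y = 1, but constraint 12 requires w = y. Since 2 ≠ 1, contradiction.

Unsatisfiable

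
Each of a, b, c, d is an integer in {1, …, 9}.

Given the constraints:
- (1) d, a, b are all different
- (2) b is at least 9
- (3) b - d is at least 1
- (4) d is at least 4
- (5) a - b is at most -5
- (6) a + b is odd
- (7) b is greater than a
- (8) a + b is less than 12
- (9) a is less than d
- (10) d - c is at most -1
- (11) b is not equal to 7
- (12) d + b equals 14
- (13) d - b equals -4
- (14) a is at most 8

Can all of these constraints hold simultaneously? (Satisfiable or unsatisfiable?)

Satisfiable

Try a = 2, b = 9, c = 7, d = 5.
Check constraint 3: b - d = 4; constraint 5: a - b = -7. The remaining constraints are straightforward to verify.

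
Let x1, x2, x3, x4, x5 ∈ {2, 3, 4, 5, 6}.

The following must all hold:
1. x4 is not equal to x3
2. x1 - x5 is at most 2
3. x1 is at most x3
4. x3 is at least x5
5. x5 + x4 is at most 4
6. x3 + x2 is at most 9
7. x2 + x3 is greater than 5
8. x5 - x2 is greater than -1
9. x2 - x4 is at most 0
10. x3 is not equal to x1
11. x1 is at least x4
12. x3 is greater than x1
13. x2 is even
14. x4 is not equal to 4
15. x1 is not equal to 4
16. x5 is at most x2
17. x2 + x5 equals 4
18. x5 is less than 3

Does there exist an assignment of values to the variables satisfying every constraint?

Satisfiable

Try x1 = 2, x2 = 2, x3 = 5, x4 = 2, x5 = 2.
Check constraint 2: x1 - x5 = 0; constraint 5: x5 + x4 = 4; constraint 6: x3 + x2 = 7. The remaining constraints are straightforward to verify.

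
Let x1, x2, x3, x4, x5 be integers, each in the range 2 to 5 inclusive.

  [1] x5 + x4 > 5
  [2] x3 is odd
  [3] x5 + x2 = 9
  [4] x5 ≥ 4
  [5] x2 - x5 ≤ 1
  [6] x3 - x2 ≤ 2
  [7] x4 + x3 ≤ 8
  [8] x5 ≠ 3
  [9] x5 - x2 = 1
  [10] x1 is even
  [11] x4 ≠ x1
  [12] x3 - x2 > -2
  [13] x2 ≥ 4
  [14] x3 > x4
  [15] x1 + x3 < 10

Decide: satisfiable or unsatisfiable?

Satisfiable

Try x1 = 4, x2 = 4, x3 = 5, x4 = 2, x5 = 5.
Check constraint 1: x5 + x4 = 7; constraint 3: x5 + x2 = 9; constraint 5: x2 - x5 = -1. The remaining constraints are straightforward to verify.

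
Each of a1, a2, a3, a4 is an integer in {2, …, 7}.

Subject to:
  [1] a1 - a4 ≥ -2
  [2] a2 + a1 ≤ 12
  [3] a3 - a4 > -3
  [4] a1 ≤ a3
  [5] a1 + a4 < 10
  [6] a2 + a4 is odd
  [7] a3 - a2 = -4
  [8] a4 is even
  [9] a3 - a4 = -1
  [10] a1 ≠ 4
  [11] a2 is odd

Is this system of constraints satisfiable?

Satisfiable

One satisfying assignment is a1 = 3, a2 = 7, a3 = 3, a4 = 4.
For the less obvious constraints — constraint 1: a1 - a4 = -1; constraint 2: a2 + a1 = 10 — and the others hold by inspection.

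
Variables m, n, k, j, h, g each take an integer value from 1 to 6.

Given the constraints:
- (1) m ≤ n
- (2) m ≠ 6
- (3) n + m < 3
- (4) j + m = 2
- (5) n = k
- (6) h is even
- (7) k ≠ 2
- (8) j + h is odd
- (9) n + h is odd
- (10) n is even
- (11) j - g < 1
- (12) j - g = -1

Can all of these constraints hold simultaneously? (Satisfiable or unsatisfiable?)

Unsatisfiable

Constraint 10 makes n even and constraint 6 makes h even, so n + h must be even. Constraint 9 says n + h is odd — contradiction.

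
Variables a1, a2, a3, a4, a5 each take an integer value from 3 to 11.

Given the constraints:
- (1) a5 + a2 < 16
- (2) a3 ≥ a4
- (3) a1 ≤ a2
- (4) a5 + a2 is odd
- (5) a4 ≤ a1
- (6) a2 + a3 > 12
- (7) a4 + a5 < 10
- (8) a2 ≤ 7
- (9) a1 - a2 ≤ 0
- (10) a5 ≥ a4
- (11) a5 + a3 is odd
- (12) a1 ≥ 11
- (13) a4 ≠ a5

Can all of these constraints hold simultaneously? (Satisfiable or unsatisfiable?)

Unsatisfiable

From constraints 3 and 12: a2 ≥ a1 and a1 ≥ 11, so a2 ≥ 11. From constraint 8: a2 ≤ 7. But 7 < 11, so no value of a2 works.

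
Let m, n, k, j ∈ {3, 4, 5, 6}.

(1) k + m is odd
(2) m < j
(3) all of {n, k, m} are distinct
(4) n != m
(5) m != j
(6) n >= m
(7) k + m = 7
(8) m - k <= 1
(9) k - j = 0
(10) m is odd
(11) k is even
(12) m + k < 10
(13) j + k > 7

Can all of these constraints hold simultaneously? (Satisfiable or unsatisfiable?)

Take m = 3, n = 5, k = 4, j = 4. Then constraint 7: k + m = 7; constraint 8: m - k = -1, and every other listed constraint is also met.

Satisfiable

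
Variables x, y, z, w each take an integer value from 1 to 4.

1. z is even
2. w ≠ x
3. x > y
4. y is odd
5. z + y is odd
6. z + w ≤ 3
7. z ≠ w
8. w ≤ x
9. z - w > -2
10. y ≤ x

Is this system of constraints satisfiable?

Take x = 4, y = 1, z = 2, w = 1. Then constraint 1: z = 2 is even; constraint 6: z + w = 3; constraint 9: z - w = 1, and every other listed constraint is also met.

Satisfiable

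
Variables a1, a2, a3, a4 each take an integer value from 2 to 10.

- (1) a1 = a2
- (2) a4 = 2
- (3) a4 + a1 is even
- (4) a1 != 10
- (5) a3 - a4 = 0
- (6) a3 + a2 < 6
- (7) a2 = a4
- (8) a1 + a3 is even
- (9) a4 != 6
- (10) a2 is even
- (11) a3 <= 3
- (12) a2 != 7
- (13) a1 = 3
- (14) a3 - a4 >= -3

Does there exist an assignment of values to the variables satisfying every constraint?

Constraint 13 fixes a1 = 3 and constraint 2 fixes a4 = 2. Constraints 1 and 7 give a1 = a2 = a4, so a1 = a4. But 3 ≠ 2 — contradiction.

Unsatisfiable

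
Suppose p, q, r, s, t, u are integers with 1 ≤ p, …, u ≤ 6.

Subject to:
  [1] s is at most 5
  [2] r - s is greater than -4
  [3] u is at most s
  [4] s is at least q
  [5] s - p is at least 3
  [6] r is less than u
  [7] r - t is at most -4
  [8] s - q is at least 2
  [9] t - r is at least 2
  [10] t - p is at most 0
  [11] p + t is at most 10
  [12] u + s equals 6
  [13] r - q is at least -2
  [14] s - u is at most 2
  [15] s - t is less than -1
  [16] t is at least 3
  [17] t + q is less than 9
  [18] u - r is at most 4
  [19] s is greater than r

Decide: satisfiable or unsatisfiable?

Unsatisfiable

Constraints 5, 7, 10, 14, and 18 give t − r ≥ 4, r − u ≥ -4, u − s ≥ -2, s − p ≥ 3, p − t ≥ 0.
Adding all 5 inequalities: the left sides telescope to 0, and the right sides sum to 4 + (-4) + (-2) + 3 + 0 = 1. So 0 ≥ 1, which is false.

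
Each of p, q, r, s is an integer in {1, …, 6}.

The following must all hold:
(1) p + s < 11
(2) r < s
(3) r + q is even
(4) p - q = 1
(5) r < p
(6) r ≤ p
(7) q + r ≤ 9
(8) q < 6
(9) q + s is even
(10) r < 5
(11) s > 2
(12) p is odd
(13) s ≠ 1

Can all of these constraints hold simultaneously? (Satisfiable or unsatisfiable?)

The assignment p = 5, q = 4, r = 2, s = 4 works:
  constraint 1 holds since p + s = 9.
  constraint 4 holds since p - q = 1.
The rest check out directly.

Satisfiable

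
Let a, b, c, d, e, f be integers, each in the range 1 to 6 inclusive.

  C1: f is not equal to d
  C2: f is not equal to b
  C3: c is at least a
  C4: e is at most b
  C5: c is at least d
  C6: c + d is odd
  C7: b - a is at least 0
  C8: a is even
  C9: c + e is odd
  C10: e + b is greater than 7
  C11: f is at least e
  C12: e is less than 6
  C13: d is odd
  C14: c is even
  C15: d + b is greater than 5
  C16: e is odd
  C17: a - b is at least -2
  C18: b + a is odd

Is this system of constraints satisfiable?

Setting (a, b, c, d, e, f) = (4, 5, 6, 3, 5, 6) satisfies everything: constraint 7: b - a = 1; constraint 10: e + b = 10; constraint 15: d + b = 8, and the others follow.

Satisfiable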